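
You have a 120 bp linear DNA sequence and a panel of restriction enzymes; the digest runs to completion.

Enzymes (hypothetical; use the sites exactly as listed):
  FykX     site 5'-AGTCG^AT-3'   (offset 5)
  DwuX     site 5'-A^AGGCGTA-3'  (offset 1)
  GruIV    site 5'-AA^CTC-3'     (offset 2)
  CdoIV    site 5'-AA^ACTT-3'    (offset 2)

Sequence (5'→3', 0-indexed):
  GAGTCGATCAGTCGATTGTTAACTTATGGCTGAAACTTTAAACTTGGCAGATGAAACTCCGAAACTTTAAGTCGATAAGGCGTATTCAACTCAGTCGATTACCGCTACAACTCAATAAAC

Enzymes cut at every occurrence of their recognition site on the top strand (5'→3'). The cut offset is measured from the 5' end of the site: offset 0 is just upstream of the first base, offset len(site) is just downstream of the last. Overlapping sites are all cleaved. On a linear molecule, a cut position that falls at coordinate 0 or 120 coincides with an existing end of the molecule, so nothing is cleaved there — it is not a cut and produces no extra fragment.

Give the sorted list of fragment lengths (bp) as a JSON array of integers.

Site scan:
  FykX (AGTCGAT, off=5): starts [1, 9, 69, 92] → cuts [6, 14, 74, 97]
  DwuX (AAGGCGTA, off=1): starts [76] → cuts [77]
  GruIV (AACTC, off=2): starts [54, 87, 108] → cuts [56, 89, 110]
  CdoIV (AAACTT, off=2): starts [32, 39, 61] → cuts [34, 41, 63]

All cut coordinates (distinct, sorted): [6, 14, 34, 41, 56, 63, 74, 77, 89, 97, 110]

Fragment lengths:
  [0,6): 6 bp
  [6,14): 8 bp
  [14,34): 20 bp
  [34,41): 7 bp
  [41,56): 15 bp
  [56,63): 7 bp
  [63,74): 11 bp
  [74,77): 3 bp
  [77,89): 12 bp
  [89,97): 8 bp
  [97,110): 13 bp
  [110,120): 10 bp

[3,6,7,7,8,8,10,11,12,13,15,20]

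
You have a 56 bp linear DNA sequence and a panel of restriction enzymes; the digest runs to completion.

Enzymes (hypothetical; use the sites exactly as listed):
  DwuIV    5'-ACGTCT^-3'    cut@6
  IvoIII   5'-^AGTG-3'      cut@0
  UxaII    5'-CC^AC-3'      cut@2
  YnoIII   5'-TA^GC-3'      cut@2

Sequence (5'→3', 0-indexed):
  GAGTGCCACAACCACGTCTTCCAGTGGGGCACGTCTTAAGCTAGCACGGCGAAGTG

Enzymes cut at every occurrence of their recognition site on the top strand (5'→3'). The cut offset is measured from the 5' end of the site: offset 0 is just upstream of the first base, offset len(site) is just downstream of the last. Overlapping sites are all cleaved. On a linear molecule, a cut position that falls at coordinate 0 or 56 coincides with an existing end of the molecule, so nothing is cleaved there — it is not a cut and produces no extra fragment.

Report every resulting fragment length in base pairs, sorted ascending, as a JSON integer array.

[1,3,4,6,6,6,7,9,14]

Scan for sites:
  DwuIV (ACGTCT, off=6): starts [13, 30] → cuts [19, 36]
  IvoIII (AGTG, off=0): starts [1, 22, 52] → cuts [1, 22, 52]
  UxaII (CCAC, off=2): starts [5, 11] → cuts [7, 13]
  YnoIII (TAGC, off=2): starts [41] → cuts [43]

Pooled cuts: [1, 7, 13, 19, 22, 36, 43, 52]

Fragment lengths:
  [0,1): 1 bp
  [1,7): 6 bp
  [7,13): 6 bp
  [13,19): 6 bp
  [19,22): 3 bp
  [22,36): 14 bp
  [36,43): 7 bp
  [43,52): 9 bp
  [52,56): 4 bp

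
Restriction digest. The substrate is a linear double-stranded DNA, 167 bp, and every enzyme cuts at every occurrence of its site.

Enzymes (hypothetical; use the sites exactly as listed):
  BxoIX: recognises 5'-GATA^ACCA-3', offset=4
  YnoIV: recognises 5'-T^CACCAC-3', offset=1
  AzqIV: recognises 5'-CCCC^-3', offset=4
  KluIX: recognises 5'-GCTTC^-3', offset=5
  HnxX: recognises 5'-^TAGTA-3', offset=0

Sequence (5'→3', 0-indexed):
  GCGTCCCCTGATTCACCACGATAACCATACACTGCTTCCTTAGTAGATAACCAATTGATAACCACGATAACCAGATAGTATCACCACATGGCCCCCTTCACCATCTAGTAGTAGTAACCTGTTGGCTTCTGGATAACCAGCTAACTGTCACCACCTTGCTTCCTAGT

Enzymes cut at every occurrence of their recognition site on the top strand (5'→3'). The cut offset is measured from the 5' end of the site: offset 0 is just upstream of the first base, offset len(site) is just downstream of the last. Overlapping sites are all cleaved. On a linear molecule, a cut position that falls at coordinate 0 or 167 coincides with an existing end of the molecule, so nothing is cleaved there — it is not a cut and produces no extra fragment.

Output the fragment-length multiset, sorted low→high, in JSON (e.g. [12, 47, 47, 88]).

[1,2,3,3,5,5,6,6,6,8,9,9,9,10,11,13,14,14,15,18]

Per-enzyme occurrences:
  BxoIX GATAACCA/4: at [19, 45, 56, 65, 131] ⇒ [23, 49, 60, 69, 135]
  YnoIV TCACCAC/1: at [12, 80, 147] ⇒ [13, 81, 148]
  AzqIV CCCC/4: at [4, 91, 92] ⇒ [8, 95, 96]
  KluIX GCTTC/5: at [33, 124, 157] ⇒ [38, 129, 162]
  HnxX TAGTA/0: at [40, 75, 105, 108, 111] ⇒ [40, 75, 105, 108, 111]

Pooled cuts: [8, 13, 23, 38, 40, 49, 60, 69, 75, 81, 95, 96, 105, 108, 111, 129, 135, 148, 162]

Fragment lengths:
  [0,8): 8 bp
  [8,13): 5 bp
  [13,23): 10 bp
  [23,38): 15 bp
  [38,40): 2 bp
  [40,49): 9 bp
  [49,60): 11 bp
  [60,69): 9 bp
  [69,75): 6 bp
  [75,81): 6 bp
  [81,95): 14 bp
  [95,96): 1 bp
  [96,105): 9 bp
  [105,108): 3 bp
  [108,111): 3 bp
  [111,129): 18 bp
  [129,135): 6 bp
  [135,148): 13 bp
  [148,162): 14 bp
  [162,167): 5 bp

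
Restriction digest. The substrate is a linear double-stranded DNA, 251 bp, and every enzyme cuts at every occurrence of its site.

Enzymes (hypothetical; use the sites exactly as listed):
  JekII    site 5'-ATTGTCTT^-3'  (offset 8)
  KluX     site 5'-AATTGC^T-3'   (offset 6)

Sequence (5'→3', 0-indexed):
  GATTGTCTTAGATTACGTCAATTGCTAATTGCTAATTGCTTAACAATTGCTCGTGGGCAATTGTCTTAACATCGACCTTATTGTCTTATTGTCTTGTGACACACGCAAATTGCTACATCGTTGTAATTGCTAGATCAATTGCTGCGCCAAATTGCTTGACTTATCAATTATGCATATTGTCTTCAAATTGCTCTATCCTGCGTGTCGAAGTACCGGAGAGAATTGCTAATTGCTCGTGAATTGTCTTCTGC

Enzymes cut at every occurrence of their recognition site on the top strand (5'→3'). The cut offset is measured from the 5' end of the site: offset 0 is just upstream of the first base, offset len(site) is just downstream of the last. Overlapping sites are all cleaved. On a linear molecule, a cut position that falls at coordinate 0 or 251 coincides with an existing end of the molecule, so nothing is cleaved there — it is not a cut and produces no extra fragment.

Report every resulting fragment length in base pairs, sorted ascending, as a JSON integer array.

[4,7,7,7,8,8,9,11,12,13,14,16,17,17,18,20,28,35]

Site scan:
  JekII (ATTGTCTT, off=8): starts [1, 59, 79, 87, 175, 239] → cuts [9, 67, 87, 95, 183, 247]
  KluX (AATTGCT, off=6): starts [19, 26, 33, 44, 107, 124, 136, 149, 185, 220, 227] → cuts [25, 32, 39, 50, 113, 130, 142, 155, 191, 226, 233]

All cut coordinates (distinct, sorted): [9, 25, 32, 39, 50, 67, 87, 95, 113, 130, 142, 155, 183, 191, 226, 233, 247]

Fragment lengths:
  [0,9): 9 bp
  [9,25): 16 bp
  [25,32): 7 bp
  [32,39): 7 bp
  [39,50): 11 bp
  [50,67): 17 bp
  [67,87): 20 bp
  [87,95): 8 bp
  [95,113): 18 bp
  [113,130): 17 bp
  [130,142): 12 bp
  [142,155): 13 bp
  [155,183): 28 bp
  [183,191): 8 bp
  [191,226): 35 bp
  [226,233): 7 bp
  [233,247): 14 bp
  [247,251): 4 bp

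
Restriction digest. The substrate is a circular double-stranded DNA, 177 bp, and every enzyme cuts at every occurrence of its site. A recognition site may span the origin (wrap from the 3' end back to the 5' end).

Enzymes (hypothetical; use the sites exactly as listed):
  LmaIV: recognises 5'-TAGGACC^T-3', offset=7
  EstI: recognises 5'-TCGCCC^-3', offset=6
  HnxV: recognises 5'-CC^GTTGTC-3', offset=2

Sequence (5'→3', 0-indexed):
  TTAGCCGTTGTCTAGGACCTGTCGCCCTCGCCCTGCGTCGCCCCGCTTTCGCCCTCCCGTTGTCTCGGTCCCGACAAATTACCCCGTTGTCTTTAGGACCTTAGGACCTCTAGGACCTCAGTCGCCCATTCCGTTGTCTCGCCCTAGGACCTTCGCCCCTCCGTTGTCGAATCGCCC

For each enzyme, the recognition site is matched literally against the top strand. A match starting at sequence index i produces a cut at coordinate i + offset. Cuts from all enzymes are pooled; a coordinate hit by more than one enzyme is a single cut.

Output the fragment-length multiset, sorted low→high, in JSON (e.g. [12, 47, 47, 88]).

[4,4,5,6,6,7,7,8,8,9,10,10,11,12,13,15,15,27]

Scan for sites:
  LmaIV (TAGGACCT, off=7): starts [12, 93, 101, 110, 144] → cuts [19, 100, 108, 117, 151]
  EstI (TCGCCC, off=6): starts [21, 27, 37, 48, 121, 138, 152, 171] → cuts [0, 27, 33, 43, 54, 127, 144, 158]
  HnxV (CCGTTGTC, off=2): starts [4, 56, 83, 130, 160] → cuts [6, 58, 85, 132, 162]

Pooled cuts: [0, 6, 19, 27, 33, 43, 54, 58, 85, 100, 108, 117, 127, 132, 144, 151, 158, 162]

Fragment lengths:
  0→6: 6 bp
  6→19: 13 bp
  19→27: 8 bp
  27→33: 6 bp
  33→43: 10 bp
  43→54: 11 bp
  54→58: 4 bp
  58→85: 27 bp
  85→100: 15 bp
  100→108: 8 bp
  108→117: 9 bp
  117→127: 10 bp
  127→132: 5 bp
  132→144: 12 bp
  144→151: 7 bp
  151→158: 7 bp
  158→162: 4 bp
  162→0 (wrap): 177-162+0 = 15 bp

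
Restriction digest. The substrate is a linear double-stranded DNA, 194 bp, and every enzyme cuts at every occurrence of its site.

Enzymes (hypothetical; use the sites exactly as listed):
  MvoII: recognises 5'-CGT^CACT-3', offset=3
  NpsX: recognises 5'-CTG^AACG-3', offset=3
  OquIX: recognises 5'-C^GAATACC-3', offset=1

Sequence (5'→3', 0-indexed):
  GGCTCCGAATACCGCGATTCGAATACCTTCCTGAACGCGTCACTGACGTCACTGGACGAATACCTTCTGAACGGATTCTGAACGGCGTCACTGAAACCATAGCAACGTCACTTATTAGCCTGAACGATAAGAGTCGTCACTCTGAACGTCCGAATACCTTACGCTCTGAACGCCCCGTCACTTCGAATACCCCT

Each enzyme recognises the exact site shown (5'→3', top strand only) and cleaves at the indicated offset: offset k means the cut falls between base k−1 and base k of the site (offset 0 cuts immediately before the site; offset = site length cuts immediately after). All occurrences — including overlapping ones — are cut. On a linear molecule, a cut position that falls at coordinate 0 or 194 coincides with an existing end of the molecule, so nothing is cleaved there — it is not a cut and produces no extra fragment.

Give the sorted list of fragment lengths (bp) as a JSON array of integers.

Site scan:
  MvoII (CGTCACT, off=3): starts [37, 46, 85, 105, 134, 175] → cuts [40, 49, 88, 108, 137, 178]
  NpsX (CTGAACG, off=3): starts [30, 66, 77, 119, 141, 165] → cuts [33, 69, 80, 122, 144, 168]
  OquIX (CGAATACC, off=1): starts [5, 19, 56, 150, 183] → cuts [6, 20, 57, 151, 184]

Pooled cuts: [6, 20, 33, 40, 49, 57, 69, 80, 88, 108, 122, 137, 144, 151, 168, 178, 184]

Fragments:
  [0,6): 6 bp
  [6,20): 14 bp
  [20,33): 13 bp
  [33,40): 7 bp
  [40,49): 9 bp
  [49,57): 8 bp
  [57,69): 12 bp
  [69,80): 11 bp
  [80,88): 8 bp
  [88,108): 20 bp
  [108,122): 14 bp
  [122,137): 15 bp
  [137,144): 7 bp
  [144,151): 7 bp
  [151,168): 17 bp
  [168,178): 10 bp
  [178,184): 6 bp
  [184,194): 10 bp

[6,6,7,7,7,8,8,9,10,10,11,12,13,14,14,15,17,20]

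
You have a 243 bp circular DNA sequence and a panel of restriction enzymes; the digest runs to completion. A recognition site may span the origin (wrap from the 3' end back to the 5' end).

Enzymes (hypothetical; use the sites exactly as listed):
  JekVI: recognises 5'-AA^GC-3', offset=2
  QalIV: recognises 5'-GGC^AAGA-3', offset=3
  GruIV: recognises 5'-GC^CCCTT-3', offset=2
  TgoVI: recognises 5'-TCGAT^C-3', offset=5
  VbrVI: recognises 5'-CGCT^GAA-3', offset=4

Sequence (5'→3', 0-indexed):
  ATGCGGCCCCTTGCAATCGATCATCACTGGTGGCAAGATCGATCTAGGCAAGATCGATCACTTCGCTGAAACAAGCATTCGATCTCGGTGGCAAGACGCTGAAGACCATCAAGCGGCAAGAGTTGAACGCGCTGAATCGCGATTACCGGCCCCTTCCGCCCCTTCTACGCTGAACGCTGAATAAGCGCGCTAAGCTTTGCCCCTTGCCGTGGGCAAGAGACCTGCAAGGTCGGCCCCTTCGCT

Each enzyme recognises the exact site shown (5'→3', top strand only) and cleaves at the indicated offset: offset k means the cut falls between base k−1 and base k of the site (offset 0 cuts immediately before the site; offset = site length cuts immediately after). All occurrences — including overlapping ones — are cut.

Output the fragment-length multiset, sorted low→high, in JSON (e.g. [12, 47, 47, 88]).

[5,6,6,7,7,7,8,9,9,9,9,9,9,9,12,12,13,14,14,16,16,17,20]

Site scan:
  JekVI (AAGC, off=2): starts [72, 110, 182, 191] → cuts [74, 112, 184, 193]
  QalIV (GGCAAGA, off=3): starts [31, 46, 89, 114, 211] → cuts [34, 49, 92, 117, 214]
  GruIV (GCCCCTT, off=2): starts [5, 148, 157, 198, 232] → cuts [7, 150, 159, 200, 234]
  TgoVI (TCGATC, off=5): starts [16, 38, 53, 78] → cuts [21, 43, 58, 83]
  VbrVI (CGCTGAA, off=4): starts [63, 96, 129, 167, 174] → cuts [67, 100, 133, 171, 178]

Pooled cuts: [7, 21, 34, 43, 49, 58, 67, 74, 83, 92, 100, 112, 117, 133, 150, 159, 171, 178, 184, 193, 200, 214, 234]

Fragment lengths:
  7→21: 14 bp
  21→34: 13 bp
  34→43: 9 bp
  43→49: 6 bp
  49→58: 9 bp
  58→67: 9 bp
  67→74: 7 bp
  74→83: 9 bp
  83→92: 9 bp
  92→100: 8 bp
  100→112: 12 bp
  112→117: 5 bp
  117→133: 16 bp
  133→150: 17 bp
  150→159: 9 bp
  159→171: 12 bp
  171→178: 7 bp
  178→184: 6 bp
  184→193: 9 bp
  193→200: 7 bp
  200→214: 14 bp
  214→234: 20 bp
  234→7 (wrap): 243-234+7 = 16 bp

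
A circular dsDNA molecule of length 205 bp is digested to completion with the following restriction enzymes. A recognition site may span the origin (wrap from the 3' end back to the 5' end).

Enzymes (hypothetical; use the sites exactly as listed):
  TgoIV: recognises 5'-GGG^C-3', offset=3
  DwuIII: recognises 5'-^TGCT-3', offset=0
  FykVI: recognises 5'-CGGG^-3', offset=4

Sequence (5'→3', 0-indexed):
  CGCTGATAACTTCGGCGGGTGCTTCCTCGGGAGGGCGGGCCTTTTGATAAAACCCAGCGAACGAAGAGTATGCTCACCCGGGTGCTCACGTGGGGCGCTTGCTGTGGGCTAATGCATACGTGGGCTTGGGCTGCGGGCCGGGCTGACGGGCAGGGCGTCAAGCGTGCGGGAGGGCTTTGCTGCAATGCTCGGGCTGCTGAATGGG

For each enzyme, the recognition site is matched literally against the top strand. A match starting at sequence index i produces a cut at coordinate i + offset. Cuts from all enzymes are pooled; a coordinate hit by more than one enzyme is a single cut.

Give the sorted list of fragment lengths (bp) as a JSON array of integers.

[1,3,4,4,4,4,5,5,6,7,8,8,8,9,11,12,12,13,15,16,19,31]

Per-enzyme occurrences:
  TgoIV GGGC/3: at [32, 36, 92, 105, 121, 127, 134, 139, 147, 152, 171, 190, 202] ⇒ [0, 35, 39, 95, 108, 124, 130, 137, 142, 150, 155, 174, 193]
  DwuIII TGCT/0: at [19, 70, 82, 99, 177, 185, 194] ⇒ [19, 70, 82, 99, 177, 185, 194]
  FykVI CGGG/4: at [15, 27, 35, 78, 133, 138, 146, 166, 189] ⇒ [19, 31, 39, 82, 137, 142, 150, 170, 193]

Pooled cuts: [0, 19, 31, 35, 39, 70, 82, 95, 99, 108, 124, 130, 137, 142, 150, 155, 170, 174, 177, 185, 193, 194]

Fragment lengths:
  0→19: 19 bp
  19→31: 12 bp
  31→35: 4 bp
  35→39: 4 bp
  39→70: 31 bp
  70→82: 12 bp
  82→95: 13 bp
  95→99: 4 bp
  99→108: 9 bp
  108→124: 16 bp
  124→130: 6 bp
  130→137: 7 bp
  137→142: 5 bp
  142→150: 8 bp
  150→155: 5 bp
  155→170: 15 bp
  170→174: 4 bp
  174→177: 3 bp
  177→185: 8 bp
  185→193: 8 bp
  193→194: 1 bp
  194→0 (wrap): 205-194+0 = 11 bp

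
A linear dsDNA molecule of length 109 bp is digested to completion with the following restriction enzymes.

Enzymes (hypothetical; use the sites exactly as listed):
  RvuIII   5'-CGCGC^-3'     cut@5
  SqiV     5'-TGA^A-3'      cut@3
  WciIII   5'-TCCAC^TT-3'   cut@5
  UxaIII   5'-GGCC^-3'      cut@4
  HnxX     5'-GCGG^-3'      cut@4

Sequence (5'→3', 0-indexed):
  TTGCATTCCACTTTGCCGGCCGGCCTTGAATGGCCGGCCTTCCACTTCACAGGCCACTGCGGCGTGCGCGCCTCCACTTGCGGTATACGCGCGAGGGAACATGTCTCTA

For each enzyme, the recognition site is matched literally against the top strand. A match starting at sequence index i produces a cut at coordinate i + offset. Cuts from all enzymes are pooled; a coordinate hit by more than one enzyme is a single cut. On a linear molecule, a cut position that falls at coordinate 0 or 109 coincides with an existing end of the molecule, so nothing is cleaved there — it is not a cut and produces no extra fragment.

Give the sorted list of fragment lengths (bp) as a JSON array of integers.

[4,4,4,6,6,6,6,7,9,9,10,10,11,17]

Per-enzyme occurrences:
  RvuIII (CGCGC, off=5): starts [66, 87] → cuts [71, 92]
  SqiV (TGAA, off=3): starts [26] → cuts [29]
  WciIII (TCCACTT, off=5): starts [6, 40, 72] → cuts [11, 45, 77]
  UxaIII (GGCC, off=4): starts [17, 21, 31, 35, 51] → cuts [21, 25, 35, 39, 55]
  HnxX (GCGG, off=4): starts [58, 79] → cuts [62, 83]

All cut coordinates (distinct, sorted): [11, 21, 25, 29, 35, 39, 45, 55, 62, 71, 77, 83, 92]

Fragments:
  [0,11): 11 bp
  [11,21): 10 bp
  [21,25): 4 bp
  [25,29): 4 bp
  [29,35): 6 bp
  [35,39): 4 bp
  [39,45): 6 bp
  [45,55): 10 bp
  [55,62): 7 bp
  [62,71): 9 bp
  [71,77): 6 bp
  [77,83): 6 bp
  [83,92): 9 bp
  [92,109): 17 bp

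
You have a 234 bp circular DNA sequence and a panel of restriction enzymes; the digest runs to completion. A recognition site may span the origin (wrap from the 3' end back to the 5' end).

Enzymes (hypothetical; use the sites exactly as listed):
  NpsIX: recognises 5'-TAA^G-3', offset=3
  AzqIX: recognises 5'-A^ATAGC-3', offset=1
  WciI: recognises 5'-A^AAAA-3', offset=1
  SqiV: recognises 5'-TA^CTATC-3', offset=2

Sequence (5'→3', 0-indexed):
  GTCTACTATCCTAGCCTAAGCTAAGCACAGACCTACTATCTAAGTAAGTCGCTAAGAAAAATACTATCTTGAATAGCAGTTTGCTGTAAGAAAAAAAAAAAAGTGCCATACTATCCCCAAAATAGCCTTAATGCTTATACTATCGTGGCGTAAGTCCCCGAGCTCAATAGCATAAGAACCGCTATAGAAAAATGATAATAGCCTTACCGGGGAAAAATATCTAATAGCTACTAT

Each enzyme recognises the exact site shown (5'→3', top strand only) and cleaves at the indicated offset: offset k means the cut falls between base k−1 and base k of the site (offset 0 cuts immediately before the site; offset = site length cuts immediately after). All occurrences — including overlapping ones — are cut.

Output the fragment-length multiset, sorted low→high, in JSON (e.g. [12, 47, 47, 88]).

[1,1,1,1,1,1,1,2,2,4,5,6,8,8,9,9,9,10,11,11,12,13,13,14,14,16,16,17,18]

Per-enzyme occurrences:
  NpsIX TAAG/3: at [16, 21, 40, 44, 52, 86, 150, 172] ⇒ [19, 24, 43, 47, 55, 89, 153, 175]
  AzqIX AATAGC/1: at [71, 120, 165, 196, 222] ⇒ [72, 121, 166, 197, 223]
  WciI AAAAA/1: at [56, 90, 91, 92, 93, 94, 95, 96, 97, 187, 212] ⇒ [57, 91, 92, 93, 94, 95, 96, 97, 98, 188, 213]
  SqiV TACTATC/2: at [3, 33, 61, 108, 137] ⇒ [5, 35, 63, 110, 139]

All cut coordinates (distinct, sorted): [5, 19, 24, 35, 43, 47, 55, 57, 63, 72, 89, 91, 92, 93, 94, 95, 96, 97, 98, 110, 121, 139, 153, 166, 175, 188, 197, 213, 223]

Fragment lengths:
  5→19: 14 bp
  19→24: 5 bp
  24→35: 11 bp
  35→43: 8 bp
  43→47: 4 bp
  47→55: 8 bp
  55→57: 2 bp
  57→63: 6 bp
  63→72: 9 bp
  72→89: 17 bp
  89→91: 2 bp
  91→92: 1 bp
  92→93: 1 bp
  93→94: 1 bp
  94→95: 1 bp
  95→96: 1 bp
  96→97: 1 bp
  97→98: 1 bp
  98→110: 12 bp
  110→121: 11 bp
  121→139: 18 bp
  139→153: 14 bp
  153→166: 13 bp
  166→175: 9 bp
  175→188: 13 bp
  188→197: 9 bp
  197→213: 16 bp
  213→223: 10 bp
  223→5 (wrap): 234-223+5 = 16 bp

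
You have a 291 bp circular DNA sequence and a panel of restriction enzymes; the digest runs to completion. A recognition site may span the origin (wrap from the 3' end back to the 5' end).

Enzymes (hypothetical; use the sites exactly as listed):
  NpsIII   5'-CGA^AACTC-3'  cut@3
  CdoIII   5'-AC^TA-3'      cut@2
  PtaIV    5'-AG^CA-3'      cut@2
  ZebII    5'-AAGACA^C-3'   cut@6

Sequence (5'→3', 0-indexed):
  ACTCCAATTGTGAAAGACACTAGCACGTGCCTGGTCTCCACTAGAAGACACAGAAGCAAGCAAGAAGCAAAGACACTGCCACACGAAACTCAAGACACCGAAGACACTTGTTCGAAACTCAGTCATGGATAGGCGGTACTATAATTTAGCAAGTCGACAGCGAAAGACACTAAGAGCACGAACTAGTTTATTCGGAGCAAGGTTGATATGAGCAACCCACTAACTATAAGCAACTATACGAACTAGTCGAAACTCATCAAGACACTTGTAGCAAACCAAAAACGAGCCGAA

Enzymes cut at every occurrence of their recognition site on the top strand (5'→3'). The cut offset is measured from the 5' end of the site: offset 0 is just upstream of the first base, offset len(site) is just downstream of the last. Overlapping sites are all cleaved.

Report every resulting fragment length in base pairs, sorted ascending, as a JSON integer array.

[1,1,3,4,4,4,6,6,6,7,7,7,7,8,8,9,9,9,9,10,11,11,14,14,15,18,19,20,20,24]

Scan for sites:
  NpsIII (CGAAACTC, off=3): starts [83, 112, 247, 287] → cuts [86, 115, 250, 290]
  CdoIII (ACTA, off=2): starts [18, 39, 137, 168, 181, 218, 222, 232, 241] → cuts [20, 41, 139, 170, 183, 220, 224, 234, 243]
  PtaIV (AGCA, off=2): starts [21, 54, 58, 65, 147, 174, 195, 210, 228, 269] → cuts [23, 56, 60, 67, 149, 176, 197, 212, 230, 271]
  ZebII (AAGACAC, off=6): starts [13, 44, 69, 91, 100, 163, 258] → cuts [19, 50, 75, 97, 106, 169, 264]

Pooled cuts: [19, 20, 23, 41, 50, 56, 60, 67, 75, 86, 97, 106, 115, 139, 149, 169, 170, 176, 183, 197, 212, 220, 224, 230, 234, 243, 250, 264, 271, 290]

Fragments:
  19→20: 1 bp
  20→23: 3 bp
  23→41: 18 bp
  41→50: 9 bp
  50→56: 6 bp
  56→60: 4 bp
  60→67: 7 bp
  67→75: 8 bp
  75→86: 11 bp
  86→97: 11 bp
  97→106: 9 bp
  106→115: 9 bp
  115→139: 24 bp
  139→149: 10 bp
  149→169: 20 bp
  169→170: 1 bp
  170→176: 6 bp
  176→183: 7 bp
  183→197: 14 bp
  197→212: 15 bp
  212→220: 8 bp
  220→224: 4 bp
  224→230: 6 bp
  230→234: 4 bp
  234→243: 9 bp
  243→250: 7 bp
  250→264: 14 bp
  264→271: 7 bp
  271→290: 19 bp
  290→19 (wrap): 291-290+19 = 20 bp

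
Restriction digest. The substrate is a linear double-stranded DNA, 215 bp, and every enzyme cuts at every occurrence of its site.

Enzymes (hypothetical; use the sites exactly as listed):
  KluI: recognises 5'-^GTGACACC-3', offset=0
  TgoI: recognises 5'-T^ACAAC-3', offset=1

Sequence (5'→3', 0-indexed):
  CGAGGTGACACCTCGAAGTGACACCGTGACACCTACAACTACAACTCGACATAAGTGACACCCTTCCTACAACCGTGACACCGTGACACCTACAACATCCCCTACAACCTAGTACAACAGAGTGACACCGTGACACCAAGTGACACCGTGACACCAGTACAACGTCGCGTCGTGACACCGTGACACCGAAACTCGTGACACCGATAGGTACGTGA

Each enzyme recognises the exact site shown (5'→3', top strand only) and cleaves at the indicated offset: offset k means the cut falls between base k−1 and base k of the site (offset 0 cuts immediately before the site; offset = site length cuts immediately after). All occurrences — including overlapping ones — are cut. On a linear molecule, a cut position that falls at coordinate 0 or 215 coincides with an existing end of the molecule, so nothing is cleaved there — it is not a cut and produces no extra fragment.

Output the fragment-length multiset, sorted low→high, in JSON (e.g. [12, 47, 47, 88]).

[4,6,6,8,8,8,8,8,8,9,9,10,10,11,12,13,13,14,14,15,21]

Site scan:
  KluI GTGACACC/0: at [4, 17, 25, 54, 74, 82, 121, 129, 139, 147, 171, 179, 194] ⇒ [4, 17, 25, 54, 74, 82, 121, 129, 139, 147, 171, 179, 194]
  TgoI TACAAC/1: at [33, 39, 67, 90, 102, 112, 157] ⇒ [34, 40, 68, 91, 103, 113, 158]

All cut coordinates (distinct, sorted): [4, 17, 25, 34, 40, 54, 68, 74, 82, 91, 103, 113, 121, 129, 139, 147, 158, 171, 179, 194]

Fragments:
  [0,4): 4 bp
  [4,17): 13 bp
  [17,25): 8 bp
  [25,34): 9 bp
  [34,40): 6 bp
  [40,54): 14 bp
  [54,68): 14 bp
  [68,74): 6 bp
  [74,82): 8 bp
  [82,91): 9 bp
  [91,103): 12 bp
  [103,113): 10 bp
  [113,121): 8 bp
  [121,129): 8 bp
  [129,139): 10 bp
  [139,147): 8 bp
  [147,158): 11 bp
  [158,171): 13 bp
  [171,179): 8 bp
  [179,194): 15 bp
  [194,215): 21 bp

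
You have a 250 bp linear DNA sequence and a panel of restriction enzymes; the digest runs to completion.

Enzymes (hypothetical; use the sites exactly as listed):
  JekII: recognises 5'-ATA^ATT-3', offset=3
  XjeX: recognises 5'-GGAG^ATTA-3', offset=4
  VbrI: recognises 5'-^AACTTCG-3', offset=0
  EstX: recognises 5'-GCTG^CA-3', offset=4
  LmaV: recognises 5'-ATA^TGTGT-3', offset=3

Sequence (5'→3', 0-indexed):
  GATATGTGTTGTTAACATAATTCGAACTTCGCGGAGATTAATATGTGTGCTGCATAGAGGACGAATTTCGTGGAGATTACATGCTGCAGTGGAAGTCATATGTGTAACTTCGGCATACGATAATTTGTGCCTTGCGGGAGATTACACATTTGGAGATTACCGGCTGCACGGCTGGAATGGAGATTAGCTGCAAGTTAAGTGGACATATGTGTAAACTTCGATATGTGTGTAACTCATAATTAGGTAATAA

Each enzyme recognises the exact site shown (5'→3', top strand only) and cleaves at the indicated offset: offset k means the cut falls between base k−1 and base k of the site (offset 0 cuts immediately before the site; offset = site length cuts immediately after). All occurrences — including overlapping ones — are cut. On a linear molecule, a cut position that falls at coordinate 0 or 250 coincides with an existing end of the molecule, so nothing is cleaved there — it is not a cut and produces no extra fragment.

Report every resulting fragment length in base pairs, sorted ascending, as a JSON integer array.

[4,5,5,6,7,8,9,10,11,11,12,12,14,15,15,15,16,17,17,18,23]

Site scan:
  JekII (ATAATT, off=3): starts [16, 119, 235] → cuts [19, 122, 238]
  XjeX (GGAGATTA, off=4): starts [32, 71, 136, 151, 178] → cuts [36, 75, 140, 155, 182]
  VbrI (AACTTCG, off=0): starts [24, 105, 213] → cuts [24, 105, 213]
  EstX (GCTGCA, off=4): starts [48, 82, 162, 186] → cuts [52, 86, 166, 190]
  LmaV (ATATGTGT, off=3): starts [1, 40, 97, 204, 220] → cuts [4, 43, 100, 207, 223]

All cut coordinates (distinct, sorted): [4, 19, 24, 36, 43, 52, 75, 86, 100, 105, 122, 140, 155, 166, 182, 190, 207, 213, 223, 238]

Fragments:
  [0,4): 4 bp
  [4,19): 15 bp
  [19,24): 5 bp
  [24,36): 12 bp
  [36,43): 7 bp
  [43,52): 9 bp
  [52,75): 23 bp
  [75,86): 11 bp
  [86,100): 14 bp
  [100,105): 5 bp
  [105,122): 17 bp
  [122,140): 18 bp
  [140,155): 15 bp
  [155,166): 11 bp
  [166,182): 16 bp
  [182,190): 8 bp
  [190,207): 17 bp
  [207,213): 6 bp
  [213,223): 10 bp
  [223,238): 15 bp
  [238,250): 12 bp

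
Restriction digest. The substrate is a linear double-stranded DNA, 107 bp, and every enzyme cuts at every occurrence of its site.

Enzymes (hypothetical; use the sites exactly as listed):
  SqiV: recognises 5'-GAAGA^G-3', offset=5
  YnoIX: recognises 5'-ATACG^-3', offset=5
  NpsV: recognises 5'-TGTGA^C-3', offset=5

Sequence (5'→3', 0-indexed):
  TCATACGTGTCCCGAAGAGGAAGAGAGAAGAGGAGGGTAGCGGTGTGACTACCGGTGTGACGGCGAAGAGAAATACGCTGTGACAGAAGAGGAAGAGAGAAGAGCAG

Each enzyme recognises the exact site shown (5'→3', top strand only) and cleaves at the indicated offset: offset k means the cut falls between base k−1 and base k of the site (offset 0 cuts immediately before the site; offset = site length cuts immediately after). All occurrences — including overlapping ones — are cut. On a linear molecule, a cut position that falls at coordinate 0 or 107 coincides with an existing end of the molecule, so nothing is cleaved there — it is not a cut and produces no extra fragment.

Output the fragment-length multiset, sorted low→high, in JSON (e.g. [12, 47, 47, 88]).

[4,6,6,6,7,7,7,7,8,9,11,12,17]

Per-enzyme occurrences:
  SqiV (GAAGAG, off=5): starts [13, 19, 26, 64, 85, 91, 98] → cuts [18, 24, 31, 69, 90, 96, 103]
  YnoIX (ATACG, off=5): starts [2, 72] → cuts [7, 77]
  NpsV (TGTGAC, off=5): starts [43, 55, 78] → cuts [48, 60, 83]

Pooled cuts: [7, 18, 24, 31, 48, 60, 69, 77, 83, 90, 96, 103]

Fragment lengths:
  [0,7): 7 bp
  [7,18): 11 bp
  [18,24): 6 bp
  [24,31): 7 bp
  [31,48): 17 bp
  [48,60): 12 bp
  [60,69): 9 bp
  [69,77): 8 bp
  [77,83): 6 bp
  [83,90): 7 bp
  [90,96): 6 bp
  [96,103): 7 bp
  [103,107): 4 bp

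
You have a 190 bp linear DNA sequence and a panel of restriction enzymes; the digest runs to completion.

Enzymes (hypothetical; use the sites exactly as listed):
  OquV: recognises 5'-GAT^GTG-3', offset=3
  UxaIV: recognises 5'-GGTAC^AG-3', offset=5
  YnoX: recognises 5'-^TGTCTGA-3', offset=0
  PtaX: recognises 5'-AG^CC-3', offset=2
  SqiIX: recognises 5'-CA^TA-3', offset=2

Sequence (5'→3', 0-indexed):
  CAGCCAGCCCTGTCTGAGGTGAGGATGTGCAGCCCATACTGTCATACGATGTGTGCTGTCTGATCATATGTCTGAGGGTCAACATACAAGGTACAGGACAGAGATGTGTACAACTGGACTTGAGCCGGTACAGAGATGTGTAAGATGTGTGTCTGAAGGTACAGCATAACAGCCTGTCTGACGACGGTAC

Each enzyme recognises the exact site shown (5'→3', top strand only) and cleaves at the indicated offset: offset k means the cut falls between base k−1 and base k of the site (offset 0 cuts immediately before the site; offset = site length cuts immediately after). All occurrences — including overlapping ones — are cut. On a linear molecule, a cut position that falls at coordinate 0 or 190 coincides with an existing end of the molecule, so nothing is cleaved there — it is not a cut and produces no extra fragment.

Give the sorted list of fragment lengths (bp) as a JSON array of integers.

Site scan:
  OquV GATGTG/3: at [23, 47, 102, 134, 143] ⇒ [26, 50, 105, 137, 146]
  UxaIV GGTACAG/5: at [89, 126, 157] ⇒ [94, 131, 162]
  YnoX TGTCTGA/0: at [10, 56, 68, 149, 174] ⇒ [10, 56, 68, 149, 174]
  PtaX AGCC/2: at [1, 5, 30, 122, 170] ⇒ [3, 7, 32, 124, 172]
  SqiIX CATA/2: at [34, 42, 64, 82, 164] ⇒ [36, 44, 66, 84, 166]

All cut coordinates (distinct, sorted): [3, 7, 10, 26, 32, 36, 44, 50, 56, 66, 68, 84, 94, 105, 124, 131, 137, 146, 149, 162, 166, 172, 174]

Fragment lengths:
  [0,3): 3 bp
  [3,7): 4 bp
  [7,10): 3 bp
  [10,26): 16 bp
  [26,32): 6 bp
  [32,36): 4 bp
  [36,44): 8 bp
  [44,50): 6 bp
  [50,56): 6 bp
  [56,66): 10 bp
  [66,68): 2 bp
  [68,84): 16 bp
  [84,94): 10 bp
  [94,105): 11 bp
  [105,124): 19 bp
  [124,131): 7 bp
  [131,137): 6 bp
  [137,146): 9 bp
  [146,149): 3 bp
  [149,162): 13 bp
  [162,166): 4 bp
  [166,172): 6 bp
  [172,174): 2 bp
  [174,190): 16 bp

[2,2,3,3,3,4,4,4,6,6,6,6,6,7,8,9,10,10,11,13,16,16,16,19]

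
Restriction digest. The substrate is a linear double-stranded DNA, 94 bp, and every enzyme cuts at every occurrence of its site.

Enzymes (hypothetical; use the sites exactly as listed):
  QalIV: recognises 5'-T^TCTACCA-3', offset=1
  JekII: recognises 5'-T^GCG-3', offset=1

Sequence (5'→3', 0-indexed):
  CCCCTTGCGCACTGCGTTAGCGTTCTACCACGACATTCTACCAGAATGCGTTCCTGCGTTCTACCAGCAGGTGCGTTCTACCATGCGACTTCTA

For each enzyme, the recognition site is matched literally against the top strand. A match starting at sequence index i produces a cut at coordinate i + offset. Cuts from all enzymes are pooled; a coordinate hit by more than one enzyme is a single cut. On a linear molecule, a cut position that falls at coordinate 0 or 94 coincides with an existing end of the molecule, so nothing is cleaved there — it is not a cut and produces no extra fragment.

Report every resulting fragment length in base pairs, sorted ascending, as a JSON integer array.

[4,4,6,7,8,8,10,10,11,13,13]

Per-enzyme occurrences:
  QalIV (TTCTACCA, off=1): starts [22, 35, 58, 75] → cuts [23, 36, 59, 76]
  JekII (TGCG, off=1): starts [5, 12, 46, 54, 71, 83] → cuts [6, 13, 47, 55, 72, 84]

Pooled cuts: [6, 13, 23, 36, 47, 55, 59, 72, 76, 84]

Fragment lengths:
  [0,6): 6 bp
  [6,13): 7 bp
  [13,23): 10 bp
  [23,36): 13 bp
  [36,47): 11 bp
  [47,55): 8 bp
  [55,59): 4 bp
  [59,72): 13 bp
  [72,76): 4 bp
  [76,84): 8 bp
  [84,94): 10 bp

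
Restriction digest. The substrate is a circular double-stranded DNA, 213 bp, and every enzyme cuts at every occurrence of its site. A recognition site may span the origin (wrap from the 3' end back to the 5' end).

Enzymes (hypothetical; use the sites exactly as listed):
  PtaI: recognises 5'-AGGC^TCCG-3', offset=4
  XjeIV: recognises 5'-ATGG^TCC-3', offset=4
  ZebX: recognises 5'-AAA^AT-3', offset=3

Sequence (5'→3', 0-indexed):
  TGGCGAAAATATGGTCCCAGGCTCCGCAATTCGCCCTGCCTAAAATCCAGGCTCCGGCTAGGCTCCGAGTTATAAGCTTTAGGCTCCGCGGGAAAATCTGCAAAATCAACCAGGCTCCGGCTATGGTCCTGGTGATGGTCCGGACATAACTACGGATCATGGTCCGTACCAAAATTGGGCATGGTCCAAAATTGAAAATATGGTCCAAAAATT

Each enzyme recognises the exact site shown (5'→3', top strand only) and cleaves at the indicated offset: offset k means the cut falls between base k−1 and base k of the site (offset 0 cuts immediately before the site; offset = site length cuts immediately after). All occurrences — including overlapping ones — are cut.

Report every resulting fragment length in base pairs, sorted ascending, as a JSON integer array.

[6,6,6,7,7,8,8,9,11,11,11,11,11,11,11,12,21,22,24]

Site scan:
  PtaI (AGGCTCCG, off=4): starts [18, 48, 59, 80, 111] → cuts [22, 52, 63, 84, 115]
  XjeIV (ATGGTCC, off=4): starts [10, 122, 134, 158, 180, 199] → cuts [14, 126, 138, 162, 184, 203]
  ZebX (AAAAT, off=3): starts [5, 41, 92, 101, 170, 187, 194, 207] → cuts [8, 44, 95, 104, 173, 190, 197, 210]

Pooled cuts: [8, 14, 22, 44, 52, 63, 84, 95, 104, 115, 126, 138, 162, 173, 184, 190, 197, 203, 210]

Fragments:
  8→14: 6 bp
  14→22: 8 bp
  22→44: 22 bp
  44→52: 8 bp
  52→63: 11 bp
  63→84: 21 bp
  84→95: 11 bp
  95→104: 9 bp
  104→115: 11 bp
  115→126: 11 bp
  126→138: 12 bp
  138→162: 24 bp
  162→173: 11 bp
  173→184: 11 bp
  184→190: 6 bp
  190→197: 7 bp
  197→203: 6 bp
  203→210: 7 bp
  210→8 (wrap): 213-210+8 = 11 bp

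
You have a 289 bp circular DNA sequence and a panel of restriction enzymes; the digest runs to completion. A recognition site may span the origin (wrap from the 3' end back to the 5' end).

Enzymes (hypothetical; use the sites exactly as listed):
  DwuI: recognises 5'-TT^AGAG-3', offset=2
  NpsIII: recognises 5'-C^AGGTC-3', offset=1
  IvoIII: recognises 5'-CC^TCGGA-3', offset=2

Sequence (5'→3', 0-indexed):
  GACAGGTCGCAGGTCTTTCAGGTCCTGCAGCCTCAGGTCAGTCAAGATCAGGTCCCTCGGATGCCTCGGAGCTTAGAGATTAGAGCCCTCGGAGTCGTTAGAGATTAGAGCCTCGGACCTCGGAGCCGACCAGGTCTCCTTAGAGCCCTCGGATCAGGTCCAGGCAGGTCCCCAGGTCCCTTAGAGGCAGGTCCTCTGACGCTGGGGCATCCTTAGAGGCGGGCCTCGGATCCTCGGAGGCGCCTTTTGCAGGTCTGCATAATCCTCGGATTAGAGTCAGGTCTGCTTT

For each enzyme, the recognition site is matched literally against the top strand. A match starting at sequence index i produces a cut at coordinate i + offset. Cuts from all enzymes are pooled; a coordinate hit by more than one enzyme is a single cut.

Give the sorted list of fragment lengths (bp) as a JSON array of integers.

[6,6,6,7,7,7,7,7,7,7,7,7,8,8,9,9,9,9,10,10,11,11,12,14,15,15,15,17,26]

Site scan:
  DwuI TTAGAG/2: at [72, 79, 97, 104, 139, 180, 212, 270] ⇒ [74, 81, 99, 106, 141, 182, 214, 272]
  NpsIII CAGGTC/1: at [2, 9, 18, 33, 48, 130, 154, 164, 172, 187, 249, 277] ⇒ [3, 10, 19, 34, 49, 131, 155, 165, 173, 188, 250, 278]
  IvoIII CCTCGGA/2: at [54, 63, 86, 110, 117, 146, 223, 231, 263] ⇒ [56, 65, 88, 112, 119, 148, 225, 233, 265]

Pooled cuts: [3, 10, 19, 34, 49, 56, 65, 74, 81, 88, 99, 106, 112, 119, 131, 141, 148, 155, 165, 173, 182, 188, 214, 225, 233, 250, 265, 272, 278]

Fragments:
  3→10: 7 bp
  10→19: 9 bp
  19→34: 15 bp
  34→49: 15 bp
  49→56: 7 bp
  56→65: 9 bp
  65→74: 9 bp
  74→81: 7 bp
  81→88: 7 bp
  88→99: 11 bp
  99→106: 7 bp
  106→112: 6 bp
  112→119: 7 bp
  119→131: 12 bp
  131→141: 10 bp
  141→148: 7 bp
  148→155: 7 bp
  155→165: 10 bp
  165→173: 8 bp
  173→182: 9 bp
  182→188: 6 bp
  188→214: 26 bp
  214→225: 11 bp
  225→233: 8 bp
  233→250: 17 bp
  250→265: 15 bp
  265→272: 7 bp
  272→278: 6 bp
  278→3 (wrap): 289-278+3 = 14 bp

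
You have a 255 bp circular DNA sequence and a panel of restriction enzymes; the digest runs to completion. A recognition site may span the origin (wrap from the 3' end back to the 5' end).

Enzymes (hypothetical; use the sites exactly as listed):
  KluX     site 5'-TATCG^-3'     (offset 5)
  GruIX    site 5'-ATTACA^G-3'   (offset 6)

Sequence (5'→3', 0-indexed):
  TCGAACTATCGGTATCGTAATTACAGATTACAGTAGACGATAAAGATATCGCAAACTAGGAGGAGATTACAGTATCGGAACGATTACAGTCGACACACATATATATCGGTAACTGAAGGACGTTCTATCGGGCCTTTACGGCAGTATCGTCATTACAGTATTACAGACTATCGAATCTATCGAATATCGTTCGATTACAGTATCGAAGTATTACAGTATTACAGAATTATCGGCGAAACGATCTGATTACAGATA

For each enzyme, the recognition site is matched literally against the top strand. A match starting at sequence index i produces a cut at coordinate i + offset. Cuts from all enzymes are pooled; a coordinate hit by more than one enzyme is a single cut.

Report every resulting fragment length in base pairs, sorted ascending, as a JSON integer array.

[6,6,6,7,7,7,8,8,8,8,8,8,9,9,10,10,11,19,19,19,20,20,22]

Site scan:
  KluX (TATCG, off=5): starts [6, 12, 46, 72, 103, 125, 144, 168, 177, 184, 200, 227, 253] → cuts [3, 11, 17, 51, 77, 108, 130, 149, 173, 182, 189, 205, 232]
  GruIX (ATTACAG, off=6): starts [19, 26, 65, 82, 151, 159, 193, 209, 217, 245] → cuts [25, 32, 71, 88, 157, 165, 199, 215, 223, 251]

Pooled cuts: [3, 11, 17, 25, 32, 51, 71, 77, 88, 108, 130, 149, 157, 165, 173, 182, 189, 199, 205, 215, 223, 232, 251]

Fragment lengths:
  3→11: 8 bp
  11→17: 6 bp
  17→25: 8 bp
  25→32: 7 bp
  32→51: 19 bp
  51→71: 20 bp
  71→77: 6 bp
  77→88: 11 bp
  88→108: 20 bp
  108→130: 22 bp
  130→149: 19 bp
  149→157: 8 bp
  157→165: 8 bp
  165→173: 8 bp
  173→182: 9 bp
  182→189: 7 bp
  189→199: 10 bp
  199→205: 6 bp
  205→215: 10 bp
  215→223: 8 bp
  223→232: 9 bp
  232→251: 19 bp
  251→3 (wrap): 255-251+3 = 7 bp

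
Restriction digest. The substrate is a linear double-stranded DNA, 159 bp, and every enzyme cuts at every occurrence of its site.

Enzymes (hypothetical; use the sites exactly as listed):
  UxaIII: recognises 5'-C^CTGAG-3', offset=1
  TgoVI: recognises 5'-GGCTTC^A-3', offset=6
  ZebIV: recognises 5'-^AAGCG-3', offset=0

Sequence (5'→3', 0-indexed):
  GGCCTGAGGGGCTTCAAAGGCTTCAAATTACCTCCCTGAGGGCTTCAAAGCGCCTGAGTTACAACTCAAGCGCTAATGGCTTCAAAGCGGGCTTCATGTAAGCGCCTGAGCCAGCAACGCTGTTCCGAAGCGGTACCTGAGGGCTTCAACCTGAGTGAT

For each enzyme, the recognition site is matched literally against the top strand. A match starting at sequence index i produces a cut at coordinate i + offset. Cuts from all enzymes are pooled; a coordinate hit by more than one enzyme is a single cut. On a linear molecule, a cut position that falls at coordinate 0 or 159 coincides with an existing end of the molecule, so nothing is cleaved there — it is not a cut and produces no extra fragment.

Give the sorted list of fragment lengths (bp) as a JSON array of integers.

[1,1,3,3,4,6,6,9,9,9,11,11,11,11,12,14,16,22]

Scan for sites:
  UxaIII (CCTGAG, off=1): starts [2, 34, 52, 104, 135, 149] → cuts [3, 35, 53, 105, 136, 150]
  TgoVI (GGCTTCA, off=6): starts [9, 18, 40, 77, 89, 141] → cuts [15, 24, 46, 83, 95, 147]
  ZebIV (AAGCG, off=0): starts [47, 67, 84, 99, 127] → cuts [47, 67, 84, 99, 127]

Pooled cuts: [3, 15, 24, 35, 46, 47, 53, 67, 83, 84, 95, 99, 105, 127, 136, 147, 150]

Fragment lengths:
  [0,3): 3 bp
  [3,15): 12 bp
  [15,24): 9 bp
  [24,35): 11 bp
  [35,46): 11 bp
  [46,47): 1 bp
  [47,53): 6 bp
  [53,67): 14 bp
  [67,83): 16 bp
  [83,84): 1 bp
  [84,95): 11 bp
  [95,99): 4 bp
  [99,105): 6 bp
  [105,127): 22 bp
  [127,136): 9 bp
  [136,147): 11 bp
  [147,150): 3 bp
  [150,159): 9 bp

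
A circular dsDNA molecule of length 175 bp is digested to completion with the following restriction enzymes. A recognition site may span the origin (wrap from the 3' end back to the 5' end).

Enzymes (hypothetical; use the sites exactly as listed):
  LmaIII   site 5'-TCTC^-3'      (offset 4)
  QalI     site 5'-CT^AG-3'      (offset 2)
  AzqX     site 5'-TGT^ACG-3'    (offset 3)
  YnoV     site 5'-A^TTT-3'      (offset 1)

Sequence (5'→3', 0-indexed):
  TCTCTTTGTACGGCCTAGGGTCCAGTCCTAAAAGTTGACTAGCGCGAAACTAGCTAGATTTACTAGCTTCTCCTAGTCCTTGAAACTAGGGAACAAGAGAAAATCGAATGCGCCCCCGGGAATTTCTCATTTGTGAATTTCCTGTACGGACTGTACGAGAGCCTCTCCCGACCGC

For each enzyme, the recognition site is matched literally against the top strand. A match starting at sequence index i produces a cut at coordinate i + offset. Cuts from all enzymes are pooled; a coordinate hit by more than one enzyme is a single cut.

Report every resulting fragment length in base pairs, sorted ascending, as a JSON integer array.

[1,2,3,4,5,6,6,7,8,8,8,9,11,12,13,13,24,35]

Per-enzyme occurrences:
  LmaIII TCTC/4: at [0, 68, 124, 163] ⇒ [4, 72, 128, 167]
  QalI CTAG/2: at [14, 38, 49, 53, 62, 72, 85] ⇒ [16, 40, 51, 55, 64, 74, 87]
  AzqX TGTACG/3: at [6, 142, 151] ⇒ [9, 145, 154]
  YnoV ATTT/1: at [57, 121, 128, 136] ⇒ [58, 122, 129, 137]

Pooled cuts: [4, 9, 16, 40, 51, 55, 58, 64, 72, 74, 87, 122, 128, 129, 137, 145, 154, 167]

Fragment lengths:
  4→9: 5 bp
  9→16: 7 bp
  16→40: 24 bp
  40→51: 11 bp
  51→55: 4 bp
  55→58: 3 bp
  58→64: 6 bp
  64→72: 8 bp
  72→74: 2 bp
  74→87: 13 bp
  87→122: 35 bp
  122→128: 6 bp
  128→129: 1 bp
  129→137: 8 bp
  137→145: 8 bp
  145→154: 9 bp
  154→167: 13 bp
  167→4 (wrap): 175-167+4 = 12 bp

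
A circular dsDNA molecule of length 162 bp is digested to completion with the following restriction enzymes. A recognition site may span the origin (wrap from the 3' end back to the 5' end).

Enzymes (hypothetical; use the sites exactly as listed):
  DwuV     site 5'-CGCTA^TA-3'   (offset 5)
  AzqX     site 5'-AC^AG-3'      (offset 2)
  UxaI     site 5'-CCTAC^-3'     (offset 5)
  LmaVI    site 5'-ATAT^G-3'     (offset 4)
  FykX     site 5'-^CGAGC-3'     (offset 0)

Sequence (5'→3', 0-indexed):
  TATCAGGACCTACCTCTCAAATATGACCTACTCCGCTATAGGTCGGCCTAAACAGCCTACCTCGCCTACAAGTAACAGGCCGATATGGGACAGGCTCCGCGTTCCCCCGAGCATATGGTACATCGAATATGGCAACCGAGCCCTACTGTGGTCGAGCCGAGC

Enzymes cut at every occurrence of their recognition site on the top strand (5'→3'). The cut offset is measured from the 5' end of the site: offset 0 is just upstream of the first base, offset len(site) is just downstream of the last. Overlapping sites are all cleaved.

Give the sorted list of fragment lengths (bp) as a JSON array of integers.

Scan for sites:
  DwuV (CGCTATA, off=5): starts [33] → cuts [38]
  AzqX (ACAG, off=2): starts [51, 74, 89] → cuts [53, 76, 91]
  UxaI (CCTAC, off=5): starts [8, 26, 55, 64, 141] → cuts [13, 31, 60, 69, 146]
  LmaVI (ATATG, off=4): starts [20, 82, 112, 126] → cuts [24, 86, 116, 130]
  FykX (CGAGC, off=0): starts [107, 136, 152, 157] → cuts [107, 136, 152, 157]

Pooled cuts: [13, 24, 31, 38, 53, 60, 69, 76, 86, 91, 107, 116, 130, 136, 146, 152, 157]

Fragments:
  13→24: 11 bp
  24→31: 7 bp
  31→38: 7 bp
  38→53: 15 bp
  53→60: 7 bp
  60→69: 9 bp
  69→76: 7 bp
  76→86: 10 bp
  86→91: 5 bp
  91→107: 16 bp
  107→116: 9 bp
  116→130: 14 bp
  130→136: 6 bp
  136→146: 10 bp
  146→152: 6 bp
  152→157: 5 bp
  157→13 (wrap): 162-157+13 = 18 bp

[5,5,6,6,7,7,7,7,9,9,10,10,11,14,15,16,18]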